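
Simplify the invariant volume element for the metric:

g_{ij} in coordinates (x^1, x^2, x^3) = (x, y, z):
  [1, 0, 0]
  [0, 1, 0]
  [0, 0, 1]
det(g) = 1
√|det(g)| = 1
Volume element: dV = 1 dx dy dz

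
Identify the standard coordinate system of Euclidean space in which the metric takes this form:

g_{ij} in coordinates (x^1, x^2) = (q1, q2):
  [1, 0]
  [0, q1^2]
The line element ds^2 = dq1^2 + q1^2 dq2^2 is dr^2 + r^2 dθ^2 with q1 = r, q2 = θ.
polar coordinates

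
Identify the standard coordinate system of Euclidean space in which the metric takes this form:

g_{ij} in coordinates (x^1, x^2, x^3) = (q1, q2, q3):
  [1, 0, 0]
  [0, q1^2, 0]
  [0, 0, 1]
The line element ds^2 = dq1^2 + q1^2 dq2^2 + dq3^2 is dr^2 + r^2 dθ^2 + dz^2 with q1 = r, q2 = θ, q3 = z.
cylindrical coordinates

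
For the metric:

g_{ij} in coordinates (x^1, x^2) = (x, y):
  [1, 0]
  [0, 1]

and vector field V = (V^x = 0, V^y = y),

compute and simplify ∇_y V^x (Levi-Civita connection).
All Christoffel symbols are zero.
∇_y V^x = ∂_y V^x + Γ^x_{y j} V^j
  = (0) + (0)(0) + (0)(y)
  = 0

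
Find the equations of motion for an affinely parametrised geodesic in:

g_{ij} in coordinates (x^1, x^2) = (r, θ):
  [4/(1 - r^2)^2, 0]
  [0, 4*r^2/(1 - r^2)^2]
Geodesic equation: d^2x^k/dλ^2 + Γ^k_{ij} (dx^i/dλ)(dx^j/dλ) = 0.
Non-zero Christoffel symbols:
Γ^r_{r r} = 2*r/(1 - r^2)
Γ^r_{θ θ} = (r^3 + r)/(r^2 - 1)
Γ^θ_{r θ} = (-r^2 - 1)/(r^3 - r)
Substituting (the symmetric pair Γ^k_{ij}, Γ^k_{ji} combines into a factor 2):
d^2r/dλ^2 + (2*r/(1 - r^2)) (dr/dλ)^2 + ((r^3 + r)/(r^2 - 1)) (dθ/dλ)^2 = 0
d^2θ/dλ^2 + ((-2*r^2 - 2)/(r^3 - r)) (dr/dλ)(dθ/dλ) = 0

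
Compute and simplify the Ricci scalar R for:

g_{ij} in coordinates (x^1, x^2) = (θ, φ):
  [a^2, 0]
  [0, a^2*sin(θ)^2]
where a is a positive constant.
Non-zero Christoffel symbols (Γ^k_{ij} = Γ^k_{ji}):
Γ^θ_{φ φ} = -sin(2*θ)/2
Γ^φ_{θ φ} = 1/tan(θ)
Ricci tensor (R_{ij} = R^k_{ikj}): R_{θθ} = 1, R_{θφ} = 0, R_{φφ} = sin(θ)^2
Inverse metric: g^{θθ} = 1/a^2, g^{φφ} = 1/(a^2*sin(θ)^2)
R = g^{ij} R_{ij} = (1/a^2)(1) + (1/(a^2*sin(θ)^2))(sin(θ)^2) = 2/a^2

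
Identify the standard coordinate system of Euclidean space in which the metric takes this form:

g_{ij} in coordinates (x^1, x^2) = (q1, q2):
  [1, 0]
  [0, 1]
All components are constant and the metric is the identity, i.e. orthonormal rectilinear coordinates.
Cartesian (2D) coordinates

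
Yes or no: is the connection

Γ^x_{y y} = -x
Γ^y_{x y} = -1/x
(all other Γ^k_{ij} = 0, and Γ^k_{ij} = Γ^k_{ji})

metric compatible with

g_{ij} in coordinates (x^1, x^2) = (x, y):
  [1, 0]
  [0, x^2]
Using ∇_k g_{ij} = ∂_k g_{ij} - Γ^m_{ki} g_{mj} - Γ^m_{kj} g_{im}:
∇_x g_{yy} = (2*x) - (-x) - (-x) = 4*x ≠ 0
So the connection is not metric compatible (it is not the Levi-Civita connection).
No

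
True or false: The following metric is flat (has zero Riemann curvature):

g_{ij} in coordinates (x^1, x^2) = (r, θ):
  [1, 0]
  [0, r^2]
Non-zero Christoffel symbols:
Γ^r_{θ θ} = -r
Γ^θ_{r θ} = 1/r
Ricci tensor: R_{rr} = 0, R_{rθ} = 0, R_{θθ} = 0
All R_{ij} vanish; in 2 dimensions the Riemann tensor is fully determined by the Ricci tensor, so R^i_{jkl} = 0: the metric is flat (curvilinear coordinates on flat space).
True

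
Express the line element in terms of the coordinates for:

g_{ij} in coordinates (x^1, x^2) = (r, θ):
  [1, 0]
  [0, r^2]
ds^2 = g_{ij} dx^i dx^j; only the non-zero components contribute.
ds^2 = dr^2 + r^2 dθ^2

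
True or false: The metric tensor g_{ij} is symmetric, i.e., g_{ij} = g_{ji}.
By definition the metric is a symmetric bilinear form, g_{ij} = g_{ji}.
True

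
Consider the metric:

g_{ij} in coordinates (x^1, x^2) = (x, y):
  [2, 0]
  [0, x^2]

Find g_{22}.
With x^1 = x, x^2 = y, g_{22} = g_{yy} is the row-2, column-2 entry of the matrix.
g_{22} = x^2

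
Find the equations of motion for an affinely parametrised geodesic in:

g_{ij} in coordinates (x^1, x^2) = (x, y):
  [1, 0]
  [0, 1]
Geodesic equation: d^2x^k/dλ^2 + Γ^k_{ij} (dx^i/dλ)(dx^j/dλ) = 0.
All Christoffel symbols vanish, so the geodesics are straight lines:
d^2x/dλ^2 = 0
d^2y/dλ^2 = 0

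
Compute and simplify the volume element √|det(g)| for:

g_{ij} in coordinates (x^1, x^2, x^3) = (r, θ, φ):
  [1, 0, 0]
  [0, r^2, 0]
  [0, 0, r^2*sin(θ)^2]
det(g) = r^4*sin(θ)^2
√|det(g)| = r^2*sin(θ) (taking 0 < θ < π so that |sin(θ)| = sin(θ))
Volume element: dV = r^2*sin(θ) dr dθ dφ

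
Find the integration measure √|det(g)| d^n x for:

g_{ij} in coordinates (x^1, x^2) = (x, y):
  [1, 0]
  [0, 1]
det(g) = 1
√|det(g)| = 1
Volume element: dV = 1 dx dy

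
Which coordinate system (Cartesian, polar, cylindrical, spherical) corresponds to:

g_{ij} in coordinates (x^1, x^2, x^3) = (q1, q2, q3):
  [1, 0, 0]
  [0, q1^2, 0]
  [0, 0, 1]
The line element ds^2 = dq1^2 + q1^2 dq2^2 + dq3^2 is dr^2 + r^2 dθ^2 + dz^2 with q1 = r, q2 = θ, q3 = z.
cylindrical coordinates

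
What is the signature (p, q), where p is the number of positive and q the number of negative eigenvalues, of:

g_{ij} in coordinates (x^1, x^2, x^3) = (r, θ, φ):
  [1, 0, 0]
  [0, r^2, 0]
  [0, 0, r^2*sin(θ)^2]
The metric is diagonal, so its eigenvalues are the diagonal entries: 1, r^2, r^2*sin(θ)^2 (at a generic point, where coordinate-dependent entries are positive).
3 positive, 0 negative.
(3, 0) - Riemannian (positive definite)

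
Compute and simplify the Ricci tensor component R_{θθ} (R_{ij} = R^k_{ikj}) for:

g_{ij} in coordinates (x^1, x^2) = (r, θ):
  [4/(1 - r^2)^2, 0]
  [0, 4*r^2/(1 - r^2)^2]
Non-zero Christoffel symbols (Γ^k_{ij} = Γ^k_{ji}):
Γ^r_{r r} = 2*r/(1 - r^2)
Γ^r_{θ θ} = (r^3 + r)/(r^2 - 1)
Γ^θ_{r θ} = (-r^2 - 1)/(r^3 - r)
R^r_{θ r θ} = ∂_r Γ^r_{θ θ} - ∂_θ Γ^r_{θ r} + Γ^r_{r m} Γ^m_{θ θ} - Γ^r_{θ m} Γ^m_{θ r}
  = ((r^4 - 4*r^2 - 1)/(r^2 - 1)^2) - (0) + (-2*r^2*(r^2 + 1)/(r^2 - 1)^2) - (-(r^2 + 1)^2/(r^2 - 1)^2) = -4*r^2/(r^2 - 1)^2
R^θ_{θ θ θ} = 0 (a repeated index in an antisymmetric pair)
R_{θθ} = R^r_{θ r θ} + R^θ_{θ θ θ} = (-4*r^2/(r^2 - 1)^2) + (0) = -4*r^2/(r^2 - 1)^2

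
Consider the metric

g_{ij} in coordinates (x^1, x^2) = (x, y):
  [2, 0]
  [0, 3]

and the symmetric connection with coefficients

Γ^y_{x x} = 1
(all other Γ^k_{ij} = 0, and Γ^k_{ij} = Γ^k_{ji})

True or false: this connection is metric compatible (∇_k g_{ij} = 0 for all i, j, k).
Using ∇_k g_{ij} = ∂_k g_{ij} - Γ^m_{ki} g_{mj} - Γ^m_{kj} g_{im}:
∇_x g_{xy} = (0) - (3) - (0) = -3 ≠ 0
So the connection is not metric compatible (it is not the Levi-Civita connection).
False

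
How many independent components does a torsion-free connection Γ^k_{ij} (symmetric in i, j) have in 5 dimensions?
Γ^k_{ij} has n choices for the upper index and n(n+1)/2 independent symmetric lower index pairs.
Total = 5 × 5×6/2 = 5 × 15 = 75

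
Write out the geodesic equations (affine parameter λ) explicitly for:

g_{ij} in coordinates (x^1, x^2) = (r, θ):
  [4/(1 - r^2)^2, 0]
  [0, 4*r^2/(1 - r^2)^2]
Geodesic equation: d^2x^k/dλ^2 + Γ^k_{ij} (dx^i/dλ)(dx^j/dλ) = 0.
Non-zero Christoffel symbols:
Γ^r_{r r} = 2*r/(1 - r^2)
Γ^r_{θ θ} = (r^3 + r)/(r^2 - 1)
Γ^θ_{r θ} = (-r^2 - 1)/(r^3 - r)
Substituting (the symmetric pair Γ^k_{ij}, Γ^k_{ji} combines into a factor 2):
d^2r/dλ^2 + (2*r/(1 - r^2)) (dr/dλ)^2 + ((r^3 + r)/(r^2 - 1)) (dθ/dλ)^2 = 0
d^2θ/dλ^2 + ((-2*r^2 - 2)/(r^3 - r)) (dr/dλ)(dθ/dλ) = 0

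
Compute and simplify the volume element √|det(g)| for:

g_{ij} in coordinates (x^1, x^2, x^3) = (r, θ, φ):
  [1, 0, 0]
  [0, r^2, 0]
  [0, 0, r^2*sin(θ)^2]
det(g) = r^4*sin(θ)^2
√|det(g)| = r^2*sin(θ) (taking 0 < θ < π so that |sin(θ)| = sin(θ))
Volume element: dV = r^2*sin(θ) dr dθ dφ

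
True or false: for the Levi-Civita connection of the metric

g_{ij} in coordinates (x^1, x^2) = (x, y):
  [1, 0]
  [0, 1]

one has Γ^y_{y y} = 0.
Γ^y_{y y} = (1/2) g^{yy} (∂_y g_{yy} + ∂_y g_{yy} - ∂_y g_{yy}) = (1/2)(1)((0) + (0) - (0)) = 0
This equals the proposed value 0.
True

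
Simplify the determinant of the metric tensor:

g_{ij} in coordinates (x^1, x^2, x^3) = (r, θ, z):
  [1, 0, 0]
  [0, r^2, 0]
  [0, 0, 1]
Diagonal metric: det(g) = g_{11}·g_{22}·g_{33}
= (1)·(r^2)·(1)
det(g) = r^2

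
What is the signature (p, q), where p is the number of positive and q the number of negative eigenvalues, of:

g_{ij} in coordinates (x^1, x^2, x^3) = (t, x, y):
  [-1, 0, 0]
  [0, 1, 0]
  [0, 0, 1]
The metric is diagonal, so its eigenvalues are the diagonal entries: -1, 1, 1 (at a generic point, where coordinate-dependent entries are positive).
2 positive, 1 negative.
(2, 1) - Lorentzian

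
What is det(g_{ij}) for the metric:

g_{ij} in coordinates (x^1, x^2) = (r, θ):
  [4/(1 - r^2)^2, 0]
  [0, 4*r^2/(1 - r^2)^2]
For a 2×2 metric: det(g) = g_{11}·g_{22} - g_{12}·g_{21}
= (4/(1 - r^2)^2)·(4*r^2/(1 - r^2)^2) - (0)·(0)
= 16*r^2/(1 - r^2)^4 - 0
det(g) = 16*r^2/(1 - r^2)^4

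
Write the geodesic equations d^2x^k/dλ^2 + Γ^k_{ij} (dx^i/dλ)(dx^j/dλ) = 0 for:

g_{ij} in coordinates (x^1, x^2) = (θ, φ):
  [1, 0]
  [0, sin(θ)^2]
Geodesic equation: d^2x^k/dλ^2 + Γ^k_{ij} (dx^i/dλ)(dx^j/dλ) = 0.
Non-zero Christoffel symbols:
Γ^θ_{φ φ} = -sin(2*θ)/2
Γ^φ_{θ φ} = 1/tan(θ)
Substituting (the symmetric pair Γ^k_{ij}, Γ^k_{ji} combines into a factor 2):
d^2θ/dλ^2 - (sin(2*θ)/2) (dφ/dλ)^2 = 0
d^2φ/dλ^2 + (2/tan(θ)) (dθ/dλ)(dφ/dλ) = 0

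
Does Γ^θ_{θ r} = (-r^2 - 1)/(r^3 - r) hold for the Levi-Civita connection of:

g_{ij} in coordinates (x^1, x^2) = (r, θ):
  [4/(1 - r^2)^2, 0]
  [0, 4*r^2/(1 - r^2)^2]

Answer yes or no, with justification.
Γ^θ_{θ r} = (1/2) g^{θθ} (∂_θ g_{θr} + ∂_r g_{θθ} - ∂_θ g_{θr}) = (1/2)((1 - r^2)^2/(4*r^2))((0) + (-8*(r^3 + r)/(r^2 - 1)^3) - (0)) = (-r^2 - 1)/(r^3 - r)
This equals the proposed value (-r^2 - 1)/(r^3 - r).
Yes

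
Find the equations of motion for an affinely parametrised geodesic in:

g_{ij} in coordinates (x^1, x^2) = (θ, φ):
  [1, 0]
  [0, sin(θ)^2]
Geodesic equation: d^2x^k/dλ^2 + Γ^k_{ij} (dx^i/dλ)(dx^j/dλ) = 0.
Non-zero Christoffel symbols:
Γ^θ_{φ φ} = -sin(2*θ)/2
Γ^φ_{θ φ} = 1/tan(θ)
Substituting (the symmetric pair Γ^k_{ij}, Γ^k_{ji} combines into a factor 2):
d^2θ/dλ^2 - (sin(2*θ)/2) (dφ/dλ)^2 = 0
d^2φ/dλ^2 + (2/tan(θ)) (dθ/dλ)(dφ/dλ) = 0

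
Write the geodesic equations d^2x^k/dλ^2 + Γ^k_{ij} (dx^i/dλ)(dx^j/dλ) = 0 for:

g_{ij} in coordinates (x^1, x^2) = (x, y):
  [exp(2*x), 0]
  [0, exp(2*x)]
Geodesic equation: d^2x^k/dλ^2 + Γ^k_{ij} (dx^i/dλ)(dx^j/dλ) = 0.
Non-zero Christoffel symbols:
Γ^x_{x x} = 1
Γ^x_{y y} = -1
Γ^y_{x y} = 1
Substituting (the symmetric pair Γ^k_{ij}, Γ^k_{ji} combines into a factor 2):
d^2x/dλ^2 + (dx/dλ)^2 - (dy/dλ)^2 = 0
d^2y/dλ^2 + 2 (dx/dλ)(dy/dλ) = 0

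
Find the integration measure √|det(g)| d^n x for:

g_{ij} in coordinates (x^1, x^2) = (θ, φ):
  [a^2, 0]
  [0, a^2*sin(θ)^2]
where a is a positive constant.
det(g) = a^4*sin(θ)^2
√|det(g)| = a^2*sin(θ) (taking 0 < θ < π so that |sin(θ)| = sin(θ))
Volume element: dV = a^2*sin(θ) dθ dφ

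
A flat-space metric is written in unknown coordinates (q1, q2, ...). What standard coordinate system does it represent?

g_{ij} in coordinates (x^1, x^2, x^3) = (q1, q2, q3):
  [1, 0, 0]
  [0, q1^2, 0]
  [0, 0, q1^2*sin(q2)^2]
The line element ds^2 = dq1^2 + q1^2 dq2^2 + q1^2 sin(q2)^2 dq3^2 is dr^2 + r^2 dθ^2 + r^2 sin(θ)^2 dφ^2 with q1 = r, q2 = θ, q3 = φ.
spherical coordinates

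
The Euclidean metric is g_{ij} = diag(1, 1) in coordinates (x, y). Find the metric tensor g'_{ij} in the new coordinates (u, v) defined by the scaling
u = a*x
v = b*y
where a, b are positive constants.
Invert the transformation: x = u/a, y = v/b
g'_{ij} = (∂x^k/∂x'^i)(∂x^l/∂x'^j) g_{kl}; with g_{kl} = δ_{kl} this is Σ_k (∂x^k/∂x'^i)(∂x^k/∂x'^j).
Jacobian: ∂x/∂u = 1/a, ∂x/∂v = 0, ∂y/∂u = 0, ∂y/∂v = 1/b
g'_{uu} = (1/a)(1/a) + (0)(0) = 1/a^2
g'_{uv} = (1/a)(0) + (0)(1/b) = 0
g'_{vv} = (0)(0) + (1/b)(1/b) = 1/b^2
g'_{ij} = diag(1/a^2, 1/b^2)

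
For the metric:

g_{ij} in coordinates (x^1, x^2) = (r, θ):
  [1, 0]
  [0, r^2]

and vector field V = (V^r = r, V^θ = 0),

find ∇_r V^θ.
Non-zero Christoffel symbols:
Γ^r_{θ θ} = -r
Γ^θ_{r θ} = 1/r
∇_r V^θ = ∂_r V^θ + Γ^θ_{r j} V^j
  = (0) + (0)(r) + (1/r)(0)
  = 0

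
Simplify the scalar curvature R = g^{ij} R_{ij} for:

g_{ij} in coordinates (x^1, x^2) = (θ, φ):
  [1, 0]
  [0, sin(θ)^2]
Non-zero Christoffel symbols (Γ^k_{ij} = Γ^k_{ji}):
Γ^θ_{φ φ} = -sin(2*θ)/2
Γ^φ_{θ φ} = 1/tan(θ)
Ricci tensor (R_{ij} = R^k_{ikj}): R_{θθ} = 1, R_{θφ} = 0, R_{φφ} = sin(θ)^2
Inverse metric: g^{θθ} = 1, g^{φφ} = 1/sin(θ)^2
R = g^{ij} R_{ij} = (1)(1) + (1/sin(θ)^2)(sin(θ)^2) = 2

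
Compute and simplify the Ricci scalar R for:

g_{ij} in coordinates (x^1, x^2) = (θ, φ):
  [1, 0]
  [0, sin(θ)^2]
Non-zero Christoffel symbols (Γ^k_{ij} = Γ^k_{ji}):
Γ^θ_{φ φ} = -sin(2*θ)/2
Γ^φ_{θ φ} = 1/tan(θ)
Ricci tensor (R_{ij} = R^k_{ikj}): R_{θθ} = 1, R_{θφ} = 0, R_{φφ} = sin(θ)^2
Inverse metric: g^{θθ} = 1, g^{φφ} = 1/sin(θ)^2
R = g^{ij} R_{ij} = (1)(1) + (1/sin(θ)^2)(sin(θ)^2) = 2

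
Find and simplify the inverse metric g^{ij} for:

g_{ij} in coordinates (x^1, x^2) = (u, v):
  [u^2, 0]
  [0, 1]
The metric is diagonal, so g^{ij} is diagonal with entries 1/g_{ii}: diag(1/(u^2), 1).
g^{ij}:
  [1/u^2, 0]
  [0, 1]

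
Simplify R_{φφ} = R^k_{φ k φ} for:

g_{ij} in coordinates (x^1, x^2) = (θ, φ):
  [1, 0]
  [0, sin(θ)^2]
Non-zero Christoffel symbols (Γ^k_{ij} = Γ^k_{ji}):
Γ^θ_{φ φ} = -sin(2*θ)/2
Γ^φ_{θ φ} = 1/tan(θ)
R^θ_{φ θ φ} = ∂_θ Γ^θ_{φ φ} - ∂_φ Γ^θ_{φ θ} + Γ^θ_{θ m} Γ^m_{φ φ} - Γ^θ_{φ m} Γ^m_{φ θ}
  = (-cos(2*θ)) - (0) + (0) - (-cos(θ)^2) = sin(θ)^2
R^φ_{φ φ φ} = 0 (a repeated index in an antisymmetric pair)
R_{φφ} = R^θ_{φ θ φ} + R^φ_{φ φ φ} = (sin(θ)^2) + (0) = sin(θ)^2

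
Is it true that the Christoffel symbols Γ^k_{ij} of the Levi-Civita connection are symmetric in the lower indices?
The Levi-Civita connection is torsion-free, which is exactly Γ^k_{ij} = Γ^k_{ji}.
Yes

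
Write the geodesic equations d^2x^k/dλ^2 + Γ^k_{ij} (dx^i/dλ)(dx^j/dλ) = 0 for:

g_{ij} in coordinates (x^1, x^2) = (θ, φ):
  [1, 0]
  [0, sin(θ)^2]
Geodesic equation: d^2x^k/dλ^2 + Γ^k_{ij} (dx^i/dλ)(dx^j/dλ) = 0.
Non-zero Christoffel symbols:
Γ^θ_{φ φ} = -sin(2*θ)/2
Γ^φ_{θ φ} = 1/tan(θ)
Substituting (the symmetric pair Γ^k_{ij}, Γ^k_{ji} combines into a factor 2):
d^2θ/dλ^2 - (sin(2*θ)/2) (dφ/dλ)^2 = 0
d^2φ/dλ^2 + (2/tan(θ)) (dθ/dλ)(dφ/dλ) = 0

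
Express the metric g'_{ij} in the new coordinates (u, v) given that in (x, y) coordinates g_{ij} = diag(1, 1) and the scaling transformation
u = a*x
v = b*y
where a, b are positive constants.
Invert the transformation: x = u/a, y = v/b
g'_{ij} = (∂x^k/∂x'^i)(∂x^l/∂x'^j) g_{kl}; with g_{kl} = δ_{kl} this is Σ_k (∂x^k/∂x'^i)(∂x^k/∂x'^j).
Jacobian: ∂x/∂u = 1/a, ∂x/∂v = 0, ∂y/∂u = 0, ∂y/∂v = 1/b
g'_{uu} = (1/a)(1/a) + (0)(0) = 1/a^2
g'_{uv} = (1/a)(0) + (0)(1/b) = 0
g'_{vv} = (0)(0) + (1/b)(1/b) = 1/b^2
g'_{ij} = diag(1/a^2, 1/b^2)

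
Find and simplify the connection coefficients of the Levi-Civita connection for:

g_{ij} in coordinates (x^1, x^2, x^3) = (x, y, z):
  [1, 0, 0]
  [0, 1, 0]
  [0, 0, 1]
Using Γ^k_{ij} = (1/2) g^{km} (∂_i g_{mj} + ∂_j g_{mi} - ∂_m g_{ij}); the metric is diagonal, so only the m = k term contributes.
Every metric component is constant, so all ∂_m g_{ij} = 0 and every Christoffel symbol vanishes.
All Christoffel symbols are zero.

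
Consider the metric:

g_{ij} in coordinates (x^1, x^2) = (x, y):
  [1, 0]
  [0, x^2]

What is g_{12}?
With x^1 = x, x^2 = y, g_{12} = g_{xy} is the row-1, column-2 entry of the matrix.
g_{12} = 0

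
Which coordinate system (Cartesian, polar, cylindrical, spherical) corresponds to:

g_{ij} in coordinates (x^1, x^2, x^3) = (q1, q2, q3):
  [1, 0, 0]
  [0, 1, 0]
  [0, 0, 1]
All components are constant and the metric is the identity, i.e. orthonormal rectilinear coordinates.
Cartesian (3D) coordinates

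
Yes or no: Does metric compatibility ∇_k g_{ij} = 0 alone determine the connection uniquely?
One also needs vanishing torsion; metric compatibility plus torsion-freeness singles out the Levi-Civita connection.
No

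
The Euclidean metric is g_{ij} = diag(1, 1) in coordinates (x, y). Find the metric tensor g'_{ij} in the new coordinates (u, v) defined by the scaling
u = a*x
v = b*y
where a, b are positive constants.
Invert the transformation: x = u/a, y = v/b
g'_{ij} = (∂x^k/∂x'^i)(∂x^l/∂x'^j) g_{kl}; with g_{kl} = δ_{kl} this is Σ_k (∂x^k/∂x'^i)(∂x^k/∂x'^j).
Jacobian: ∂x/∂u = 1/a, ∂x/∂v = 0, ∂y/∂u = 0, ∂y/∂v = 1/b
g'_{uu} = (1/a)(1/a) + (0)(0) = 1/a^2
g'_{uv} = (1/a)(0) + (0)(1/b) = 0
g'_{vv} = (0)(0) + (1/b)(1/b) = 1/b^2
g'_{ij} = diag(1/a^2, 1/b^2)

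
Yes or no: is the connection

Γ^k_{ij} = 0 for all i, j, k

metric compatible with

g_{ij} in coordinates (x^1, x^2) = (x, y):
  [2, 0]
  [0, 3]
Using ∇_k g_{ij} = ∂_k g_{ij} - Γ^m_{ki} g_{mj} - Γ^m_{kj} g_{im}:
e.g. ∇_x g_{yy} = (0) - (0) - (0) = 0
Every component ∇_k g_{ij} vanishes: the connection is metric compatible.
Yes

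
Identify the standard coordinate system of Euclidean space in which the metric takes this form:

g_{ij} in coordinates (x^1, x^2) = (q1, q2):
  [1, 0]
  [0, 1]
All components are constant and the metric is the identity, i.e. orthonormal rectilinear coordinates.
Cartesian (2D) coordinates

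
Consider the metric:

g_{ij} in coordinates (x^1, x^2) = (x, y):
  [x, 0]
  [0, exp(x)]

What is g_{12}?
With x^1 = x, x^2 = y, g_{12} = g_{xy} is the row-1, column-2 entry of the matrix.
g_{12} = 0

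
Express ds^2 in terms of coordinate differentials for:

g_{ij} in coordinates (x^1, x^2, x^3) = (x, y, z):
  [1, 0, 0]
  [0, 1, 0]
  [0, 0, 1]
ds^2 = g_{ij} dx^i dx^j; only the non-zero components contribute.
ds^2 = dx^2 + dy^2 + dz^2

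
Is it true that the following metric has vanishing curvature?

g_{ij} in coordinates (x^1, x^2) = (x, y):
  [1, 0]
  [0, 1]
All metric components are constant, so every Christoffel symbol vanishes and R^i_{jkl} = 0.
Yes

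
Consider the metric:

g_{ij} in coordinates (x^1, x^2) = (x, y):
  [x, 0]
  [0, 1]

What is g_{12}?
With x^1 = x, x^2 = y, g_{12} = g_{xy} is the row-1, column-2 entry of the matrix.
g_{12} = 0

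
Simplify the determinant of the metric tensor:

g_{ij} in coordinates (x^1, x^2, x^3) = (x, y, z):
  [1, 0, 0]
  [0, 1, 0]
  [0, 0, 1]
Diagonal metric: det(g) = g_{11}·g_{22}·g_{33}
= (1)·(1)·(1)
det(g) = 1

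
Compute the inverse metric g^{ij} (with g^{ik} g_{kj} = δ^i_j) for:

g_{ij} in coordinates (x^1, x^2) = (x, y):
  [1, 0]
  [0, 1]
The metric is diagonal, so g^{ij} is diagonal with entries 1/g_{ii}: diag(1, 1).
g^{ij}:
  [1, 0]
  [0, 1]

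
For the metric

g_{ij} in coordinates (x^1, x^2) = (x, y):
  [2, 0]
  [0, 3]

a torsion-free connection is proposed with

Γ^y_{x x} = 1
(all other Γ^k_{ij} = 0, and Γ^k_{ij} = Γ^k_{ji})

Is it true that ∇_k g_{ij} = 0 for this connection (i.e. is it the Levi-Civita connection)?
Using ∇_k g_{ij} = ∂_k g_{ij} - Γ^m_{ki} g_{mj} - Γ^m_{kj} g_{im}:
∇_x g_{xy} = (0) - (3) - (0) = -3 ≠ 0
So the connection is not metric compatible (it is not the Levi-Civita connection).
No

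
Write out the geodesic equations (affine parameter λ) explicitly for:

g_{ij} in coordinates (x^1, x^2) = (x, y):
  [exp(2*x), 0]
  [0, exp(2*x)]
Geodesic equation: d^2x^k/dλ^2 + Γ^k_{ij} (dx^i/dλ)(dx^j/dλ) = 0.
Non-zero Christoffel symbols:
Γ^x_{x x} = 1
Γ^x_{y y} = -1
Γ^y_{x y} = 1
Substituting (the symmetric pair Γ^k_{ij}, Γ^k_{ji} combines into a factor 2):
d^2x/dλ^2 + (dx/dλ)^2 - (dy/dλ)^2 = 0
d^2y/dλ^2 + 2 (dx/dλ)(dy/dλ) = 0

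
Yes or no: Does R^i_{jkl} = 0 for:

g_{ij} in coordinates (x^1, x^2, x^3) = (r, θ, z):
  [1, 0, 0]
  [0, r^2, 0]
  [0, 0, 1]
Non-zero Christoffel symbols:
Γ^r_{θ θ} = -r
Γ^θ_{r θ} = 1/r
Ricci tensor: R_{rr} = 0, R_{rθ} = 0, R_{rz} = 0, R_{θθ} = 0, R_{θz} = 0, R_{zz} = 0
All R_{ij} vanish; in 3 dimensions the Riemann tensor is fully determined by the Ricci tensor, so R^i_{jkl} = 0: the metric is flat (curvilinear coordinates on flat space).
Yes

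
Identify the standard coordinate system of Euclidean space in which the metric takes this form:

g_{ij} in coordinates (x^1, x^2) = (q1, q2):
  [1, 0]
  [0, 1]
All components are constant and the metric is the identity, i.e. orthonormal rectilinear coordinates.
Cartesian (2D) coordinates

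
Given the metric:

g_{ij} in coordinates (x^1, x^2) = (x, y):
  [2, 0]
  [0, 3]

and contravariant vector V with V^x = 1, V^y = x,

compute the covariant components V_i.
V_i = g_{ij} V^j:
V_x = (2)(1) + (0)(x) = 2
V_y = (0)(1) + (3)(x) = 3*x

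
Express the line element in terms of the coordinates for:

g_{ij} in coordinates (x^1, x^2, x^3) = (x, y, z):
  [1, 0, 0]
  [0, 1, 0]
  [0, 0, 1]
ds^2 = g_{ij} dx^i dx^j; only the non-zero components contribute.
ds^2 = dx^2 + dy^2 + dz^2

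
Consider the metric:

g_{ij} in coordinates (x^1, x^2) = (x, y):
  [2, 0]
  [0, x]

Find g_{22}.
With x^1 = x, x^2 = y, g_{22} = g_{yy} is the row-2, column-2 entry of the matrix.
g_{22} = x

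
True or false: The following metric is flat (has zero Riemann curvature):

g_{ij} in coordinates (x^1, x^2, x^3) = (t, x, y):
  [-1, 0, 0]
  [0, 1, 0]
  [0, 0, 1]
All metric components are constant, so every Christoffel symbol vanishes and R^i_{jkl} = 0.
True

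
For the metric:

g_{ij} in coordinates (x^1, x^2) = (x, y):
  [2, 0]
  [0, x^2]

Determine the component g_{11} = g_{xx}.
With x^1 = x, x^2 = y, g_{11} = g_{xx} is the row-1, column-1 entry of the matrix.
g_{11} = 2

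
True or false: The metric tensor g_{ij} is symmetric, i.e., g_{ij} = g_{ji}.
By definition the metric is a symmetric bilinear form, g_{ij} = g_{ji}.
True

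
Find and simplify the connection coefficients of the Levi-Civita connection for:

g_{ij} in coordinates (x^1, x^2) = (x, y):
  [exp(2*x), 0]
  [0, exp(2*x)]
Using Γ^k_{ij} = (1/2) g^{km} (∂_i g_{mj} + ∂_j g_{mi} - ∂_m g_{ij}); the metric is diagonal, so only the m = k term contributes.
Non-zero symbols (using the symmetry Γ^k_{ij} = Γ^k_{ji}):
Γ^x_{x x} = (1/2) g^{xx} (∂_x g_{xx} + ∂_x g_{xx} - ∂_x g_{xx}) = (1/2)(exp(-2*x))((2*exp(2*x)) + (2*exp(2*x)) - (2*exp(2*x))) = 1
Γ^x_{y y} = (1/2) g^{xx} (∂_y g_{xy} + ∂_y g_{xy} - ∂_x g_{yy}) = (1/2)(exp(-2*x))((0) + (0) - (2*exp(2*x))) = -1
Γ^y_{x y} = (1/2) g^{yy} (∂_x g_{yy} + ∂_y g_{yx} - ∂_y g_{xy}) = (1/2)(exp(-2*x))((2*exp(2*x)) + (0) - (0)) = 1
All other Christoffel symbols are zero.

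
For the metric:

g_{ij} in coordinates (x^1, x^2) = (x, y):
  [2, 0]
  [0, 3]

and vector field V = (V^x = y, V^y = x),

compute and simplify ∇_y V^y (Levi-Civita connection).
All Christoffel symbols are zero.
∇_y V^y = ∂_y V^y + Γ^y_{y j} V^j
  = (0) + (0)(y) + (0)(x)
  = 0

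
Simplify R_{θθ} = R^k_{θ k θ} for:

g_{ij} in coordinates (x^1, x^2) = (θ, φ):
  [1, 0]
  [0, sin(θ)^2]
Non-zero Christoffel symbols (Γ^k_{ij} = Γ^k_{ji}):
Γ^θ_{φ φ} = -sin(2*θ)/2
Γ^φ_{θ φ} = 1/tan(θ)
R^θ_{θ θ θ} = 0 (a repeated index in an antisymmetric pair)
R^φ_{θ φ θ} = ∂_φ Γ^φ_{θ θ} - ∂_θ Γ^φ_{θ φ} + Γ^φ_{φ m} Γ^m_{θ θ} - Γ^φ_{θ m} Γ^m_{θ φ}
  = (0) - (-1/sin(θ)^2) + (0) - (1/tan(θ)^2) = 1
R_{θθ} = R^θ_{θ θ θ} + R^φ_{θ φ θ} = (0) + (1) = 1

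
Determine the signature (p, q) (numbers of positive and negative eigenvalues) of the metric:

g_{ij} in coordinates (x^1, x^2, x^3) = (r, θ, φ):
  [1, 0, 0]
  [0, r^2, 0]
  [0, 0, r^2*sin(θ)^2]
The metric is diagonal, so its eigenvalues are the diagonal entries: 1, r^2, r^2*sin(θ)^2 (at a generic point, where coordinate-dependent entries are positive).
3 positive, 0 negative.
(3, 0) - Riemannian (positive definite)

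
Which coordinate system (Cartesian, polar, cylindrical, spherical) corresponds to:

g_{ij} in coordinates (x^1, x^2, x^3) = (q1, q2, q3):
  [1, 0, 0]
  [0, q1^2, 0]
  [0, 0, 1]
The line element ds^2 = dq1^2 + q1^2 dq2^2 + dq3^2 is dr^2 + r^2 dθ^2 + dz^2 with q1 = r, q2 = θ, q3 = z.
cylindrical coordinates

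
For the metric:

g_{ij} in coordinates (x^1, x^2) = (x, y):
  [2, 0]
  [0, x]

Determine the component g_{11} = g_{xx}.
With x^1 = x, x^2 = y, g_{11} = g_{xx} is the row-1, column-1 entry of the matrix.
g_{11} = 2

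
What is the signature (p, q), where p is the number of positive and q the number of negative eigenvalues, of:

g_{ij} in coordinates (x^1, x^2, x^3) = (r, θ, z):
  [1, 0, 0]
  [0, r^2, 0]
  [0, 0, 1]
The metric is diagonal, so its eigenvalues are the diagonal entries: 1, r^2, 1 (at a generic point, where coordinate-dependent entries are positive).
3 positive, 0 negative.
(3, 0) - Riemannian (positive definite)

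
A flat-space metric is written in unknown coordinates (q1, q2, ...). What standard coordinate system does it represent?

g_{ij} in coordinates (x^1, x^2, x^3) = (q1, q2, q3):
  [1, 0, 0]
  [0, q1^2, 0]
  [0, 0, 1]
The line element ds^2 = dq1^2 + q1^2 dq2^2 + dq3^2 is dr^2 + r^2 dθ^2 + dz^2 with q1 = r, q2 = θ, q3 = z.
cylindrical coordinates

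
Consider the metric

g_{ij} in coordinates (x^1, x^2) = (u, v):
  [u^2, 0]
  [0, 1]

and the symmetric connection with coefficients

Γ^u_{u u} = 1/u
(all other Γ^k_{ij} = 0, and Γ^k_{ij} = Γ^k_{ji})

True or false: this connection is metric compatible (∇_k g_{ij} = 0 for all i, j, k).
Using ∇_k g_{ij} = ∂_k g_{ij} - Γ^m_{ki} g_{mj} - Γ^m_{kj} g_{im}:
e.g. ∇_u g_{uu} = (2*u) - (u) - (u) = 0
Every component ∇_k g_{ij} vanishes: the connection is metric compatible.
True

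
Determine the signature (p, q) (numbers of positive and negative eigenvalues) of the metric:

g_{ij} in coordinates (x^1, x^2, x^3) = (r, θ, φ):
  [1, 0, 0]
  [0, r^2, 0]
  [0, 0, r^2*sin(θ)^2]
The metric is diagonal, so its eigenvalues are the diagonal entries: 1, r^2, r^2*sin(θ)^2 (at a generic point, where coordinate-dependent entries are positive).
3 positive, 0 negative.
(3, 0) - Riemannian (positive definite)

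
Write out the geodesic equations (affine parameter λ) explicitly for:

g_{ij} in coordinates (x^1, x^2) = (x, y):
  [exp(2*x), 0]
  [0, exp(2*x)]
Geodesic equation: d^2x^k/dλ^2 + Γ^k_{ij} (dx^i/dλ)(dx^j/dλ) = 0.
Non-zero Christoffel symbols:
Γ^x_{x x} = 1
Γ^x_{y y} = -1
Γ^y_{x y} = 1
Substituting (the symmetric pair Γ^k_{ij}, Γ^k_{ji} combines into a factor 2):
d^2x/dλ^2 + (dx/dλ)^2 - (dy/dλ)^2 = 0
d^2y/dλ^2 + 2 (dx/dλ)(dy/dλ) = 0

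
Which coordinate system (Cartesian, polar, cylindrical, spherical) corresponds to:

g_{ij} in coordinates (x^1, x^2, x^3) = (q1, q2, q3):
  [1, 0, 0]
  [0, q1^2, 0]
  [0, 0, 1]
The line element ds^2 = dq1^2 + q1^2 dq2^2 + dq3^2 is dr^2 + r^2 dθ^2 + dz^2 with q1 = r, q2 = θ, q3 = z.
cylindrical coordinates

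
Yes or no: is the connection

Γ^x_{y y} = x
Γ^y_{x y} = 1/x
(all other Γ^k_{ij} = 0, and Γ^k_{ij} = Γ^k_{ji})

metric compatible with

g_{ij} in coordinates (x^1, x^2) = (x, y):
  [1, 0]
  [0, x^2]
Using ∇_k g_{ij} = ∂_k g_{ij} - Γ^m_{ki} g_{mj} - Γ^m_{kj} g_{im}:
∇_y g_{xy} = (0) - (x) - (x) = -2*x ≠ 0
So the connection is not metric compatible (it is not the Levi-Civita connection).
No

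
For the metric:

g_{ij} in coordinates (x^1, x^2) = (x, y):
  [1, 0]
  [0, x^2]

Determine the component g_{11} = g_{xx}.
With x^1 = x, x^2 = y, g_{11} = g_{xx} is the row-1, column-1 entry of the matrix.
g_{11} = 1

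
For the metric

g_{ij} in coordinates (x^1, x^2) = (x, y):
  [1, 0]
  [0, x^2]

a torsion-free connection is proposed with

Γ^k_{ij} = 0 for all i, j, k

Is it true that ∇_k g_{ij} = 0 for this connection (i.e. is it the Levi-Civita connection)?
Using ∇_k g_{ij} = ∂_k g_{ij} - Γ^m_{ki} g_{mj} - Γ^m_{kj} g_{im}:
∇_x g_{yy} = (2*x) - (0) - (0) = 2*x ≠ 0
So the connection is not metric compatible (it is not the Levi-Civita connection).
No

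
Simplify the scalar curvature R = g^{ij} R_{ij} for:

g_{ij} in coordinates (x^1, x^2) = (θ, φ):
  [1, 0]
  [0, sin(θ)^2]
Non-zero Christoffel symbols (Γ^k_{ij} = Γ^k_{ji}):
Γ^θ_{φ φ} = -sin(2*θ)/2
Γ^φ_{θ φ} = 1/tan(θ)
Ricci tensor (R_{ij} = R^k_{ikj}): R_{θθ} = 1, R_{θφ} = 0, R_{φφ} = sin(θ)^2
Inverse metric: g^{θθ} = 1, g^{φφ} = 1/sin(θ)^2
R = g^{ij} R_{ij} = (1)(1) + (1/sin(θ)^2)(sin(θ)^2) = 2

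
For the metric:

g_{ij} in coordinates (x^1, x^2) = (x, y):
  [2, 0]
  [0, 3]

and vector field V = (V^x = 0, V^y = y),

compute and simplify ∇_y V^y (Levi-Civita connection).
All Christoffel symbols are zero.
∇_y V^y = ∂_y V^y + Γ^y_{y j} V^j
  = (1) + (0)(0) + (0)(y)
  = 1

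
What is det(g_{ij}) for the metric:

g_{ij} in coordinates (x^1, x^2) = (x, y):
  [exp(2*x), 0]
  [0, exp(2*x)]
For a 2×2 metric: det(g) = g_{11}·g_{22} - g_{12}·g_{21}
= (exp(2*x))·(exp(2*x)) - (0)·(0)
= exp(4*x) - 0
det(g) = exp(4*x)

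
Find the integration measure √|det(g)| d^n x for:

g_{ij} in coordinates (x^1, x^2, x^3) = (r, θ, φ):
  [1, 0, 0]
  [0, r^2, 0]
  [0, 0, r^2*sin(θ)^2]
det(g) = r^4*sin(θ)^2
√|det(g)| = r^2*sin(θ) (taking 0 < θ < π so that |sin(θ)| = sin(θ))
Volume element: dV = r^2*sin(θ) dr dθ dφ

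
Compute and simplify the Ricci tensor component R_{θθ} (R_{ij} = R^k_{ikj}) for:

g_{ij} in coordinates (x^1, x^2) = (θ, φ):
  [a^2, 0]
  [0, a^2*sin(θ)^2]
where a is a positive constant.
Non-zero Christoffel symbols (Γ^k_{ij} = Γ^k_{ji}):
Γ^θ_{φ φ} = -sin(2*θ)/2
Γ^φ_{θ φ} = 1/tan(θ)
R^θ_{θ θ θ} = 0 (a repeated index in an antisymmetric pair)
R^φ_{θ φ θ} = ∂_φ Γ^φ_{θ θ} - ∂_θ Γ^φ_{θ φ} + Γ^φ_{φ m} Γ^m_{θ θ} - Γ^φ_{θ m} Γ^m_{θ φ}
  = (0) - (-1/sin(θ)^2) + (0) - (1/tan(θ)^2) = 1
R_{θθ} = R^θ_{θ θ θ} + R^φ_{θ φ θ} = (0) + (1) = 1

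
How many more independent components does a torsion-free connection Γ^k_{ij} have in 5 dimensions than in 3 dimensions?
Independent components in n dimensions: n × n(n+1)/2 = n^2(n+1)/2.
5D: 5 × 15 = 75
3D: 3 × 6 = 18
Difference = 75 - 18 = 57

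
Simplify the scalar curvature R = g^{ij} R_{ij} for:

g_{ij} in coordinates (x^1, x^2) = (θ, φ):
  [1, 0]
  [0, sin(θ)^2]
Non-zero Christoffel symbols (Γ^k_{ij} = Γ^k_{ji}):
Γ^θ_{φ φ} = -sin(2*θ)/2
Γ^φ_{θ φ} = 1/tan(θ)
Ricci tensor (R_{ij} = R^k_{ikj}): R_{θθ} = 1, R_{θφ} = 0, R_{φφ} = sin(θ)^2
Inverse metric: g^{θθ} = 1, g^{φφ} = 1/sin(θ)^2
R = g^{ij} R_{ij} = (1)(1) + (1/sin(θ)^2)(sin(θ)^2) = 2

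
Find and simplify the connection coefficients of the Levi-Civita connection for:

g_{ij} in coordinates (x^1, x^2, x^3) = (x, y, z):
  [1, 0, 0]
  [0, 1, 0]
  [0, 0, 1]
Using Γ^k_{ij} = (1/2) g^{km} (∂_i g_{mj} + ∂_j g_{mi} - ∂_m g_{ij}); the metric is diagonal, so only the m = k term contributes.
Every metric component is constant, so all ∂_m g_{ij} = 0 and every Christoffel symbol vanishes.
All Christoffel symbols are zero.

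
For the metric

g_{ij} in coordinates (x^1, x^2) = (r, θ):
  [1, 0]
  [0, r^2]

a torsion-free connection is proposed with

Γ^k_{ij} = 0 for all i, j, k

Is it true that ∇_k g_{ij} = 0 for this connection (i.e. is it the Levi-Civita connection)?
Using ∇_k g_{ij} = ∂_k g_{ij} - Γ^m_{ki} g_{mj} - Γ^m_{kj} g_{im}:
∇_r g_{θθ} = (2*r) - (0) - (0) = 2*r ≠ 0
So the connection is not metric compatible (it is not the Levi-Civita connection).
No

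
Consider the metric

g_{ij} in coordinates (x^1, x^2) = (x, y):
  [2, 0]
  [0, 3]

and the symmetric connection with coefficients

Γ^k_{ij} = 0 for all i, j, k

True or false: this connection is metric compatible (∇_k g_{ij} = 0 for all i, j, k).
Using ∇_k g_{ij} = ∂_k g_{ij} - Γ^m_{ki} g_{mj} - Γ^m_{kj} g_{im}:
e.g. ∇_y g_{xx} = (0) - (0) - (0) = 0
Every component ∇_k g_{ij} vanishes: the connection is metric compatible.
True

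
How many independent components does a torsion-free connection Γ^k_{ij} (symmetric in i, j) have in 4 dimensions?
Γ^k_{ij} has n choices for the upper index and n(n+1)/2 independent symmetric lower index pairs.
Total = 4 × 4×5/2 = 4 × 10 = 40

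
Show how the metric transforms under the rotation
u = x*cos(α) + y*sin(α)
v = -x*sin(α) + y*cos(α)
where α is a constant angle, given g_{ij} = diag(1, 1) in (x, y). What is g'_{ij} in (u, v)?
Invert the transformation: x = u*cos(α) - v*sin(α), y = u*sin(α) + v*cos(α)
g'_{ij} = (∂x^k/∂x'^i)(∂x^l/∂x'^j) g_{kl}; with g_{kl} = δ_{kl} this is Σ_k (∂x^k/∂x'^i)(∂x^k/∂x'^j).
Jacobian: ∂x/∂u = cos(α), ∂x/∂v = -sin(α), ∂y/∂u = sin(α), ∂y/∂v = cos(α)
g'_{uu} = (cos(α))(cos(α)) + (sin(α))(sin(α)) = 1
g'_{uv} = (cos(α))(-sin(α)) + (sin(α))(cos(α)) = 0
g'_{vv} = (-sin(α))(-sin(α)) + (cos(α))(cos(α)) = 1
g'_{ij} = diag(1, 1)
The Euclidean metric is invariant under rotations.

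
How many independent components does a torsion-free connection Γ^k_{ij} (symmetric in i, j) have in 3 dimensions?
Γ^k_{ij} has n choices for the upper index and n(n+1)/2 independent symmetric lower index pairs.
Total = 3 × 3×4/2 = 3 × 6 = 18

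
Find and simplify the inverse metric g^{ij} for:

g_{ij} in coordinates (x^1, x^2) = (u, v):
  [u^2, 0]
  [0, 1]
The metric is diagonal, so g^{ij} is diagonal with entries 1/g_{ii}: diag(1/(u^2), 1).
g^{ij}:
  [1/u^2, 0]
  [0, 1]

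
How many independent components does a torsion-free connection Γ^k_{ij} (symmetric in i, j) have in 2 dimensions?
Γ^k_{ij} has n choices for the upper index and n(n+1)/2 independent symmetric lower index pairs.
Total = 2 × 2×3/2 = 2 × 3 = 6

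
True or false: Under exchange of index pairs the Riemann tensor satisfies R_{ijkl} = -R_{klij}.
The pair-exchange symmetry has a plus sign: R_{ijkl} = +R_{klij}.
False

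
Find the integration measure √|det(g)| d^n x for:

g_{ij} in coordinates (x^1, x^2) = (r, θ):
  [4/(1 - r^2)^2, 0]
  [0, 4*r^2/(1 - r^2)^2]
det(g) = 16*r^2/(1 - r^2)^4
√|det(g)| = 4*r/(r^2 - 1)^2
Volume element: dV = 4*r/(r^2 - 1)^2 dr dθ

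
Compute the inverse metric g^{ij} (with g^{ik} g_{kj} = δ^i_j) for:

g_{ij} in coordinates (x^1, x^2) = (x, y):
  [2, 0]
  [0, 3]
The metric is diagonal, so g^{ij} is diagonal with entries 1/g_{ii}: diag(1/2, 1/3).
g^{ij}:
  [1/2, 0]
  [0, 1/3]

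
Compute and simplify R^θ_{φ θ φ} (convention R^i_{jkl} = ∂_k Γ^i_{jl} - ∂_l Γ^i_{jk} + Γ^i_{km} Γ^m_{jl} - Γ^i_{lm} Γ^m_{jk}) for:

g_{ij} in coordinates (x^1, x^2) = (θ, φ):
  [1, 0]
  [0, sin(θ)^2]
Non-zero Christoffel symbols (Γ^k_{ij} = Γ^k_{ji}):
Γ^θ_{φ φ} = -sin(2*θ)/2
Γ^φ_{θ φ} = 1/tan(θ)
R^θ_{φ θ φ} = ∂_θ Γ^θ_{φ φ} - ∂_φ Γ^θ_{φ θ} + Γ^θ_{θ m} Γ^m_{φ φ} - Γ^θ_{φ m} Γ^m_{φ θ}
  = (-cos(2*θ)) - (0) + (0) - (-cos(θ)^2) = sin(θ)^2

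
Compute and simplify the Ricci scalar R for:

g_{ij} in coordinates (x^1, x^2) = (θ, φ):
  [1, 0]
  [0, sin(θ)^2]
Non-zero Christoffel symbols (Γ^k_{ij} = Γ^k_{ji}):
Γ^θ_{φ φ} = -sin(2*θ)/2
Γ^φ_{θ φ} = 1/tan(θ)
Ricci tensor (R_{ij} = R^k_{ikj}): R_{θθ} = 1, R_{θφ} = 0, R_{φφ} = sin(θ)^2
Inverse metric: g^{θθ} = 1, g^{φφ} = 1/sin(θ)^2
R = g^{ij} R_{ij} = (1)(1) + (1/sin(θ)^2)(sin(θ)^2) = 2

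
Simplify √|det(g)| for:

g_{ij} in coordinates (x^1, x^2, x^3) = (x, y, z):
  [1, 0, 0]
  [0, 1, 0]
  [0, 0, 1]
det(g) = 1
√|det(g)| = 1
Volume element: dV = 1 dx dy dz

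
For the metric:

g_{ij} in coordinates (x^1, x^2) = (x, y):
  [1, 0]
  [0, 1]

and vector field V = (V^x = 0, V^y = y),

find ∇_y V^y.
All Christoffel symbols are zero.
∇_y V^y = ∂_y V^y + Γ^y_{y j} V^j
  = (1) + (0)(0) + (0)(y)
  = 1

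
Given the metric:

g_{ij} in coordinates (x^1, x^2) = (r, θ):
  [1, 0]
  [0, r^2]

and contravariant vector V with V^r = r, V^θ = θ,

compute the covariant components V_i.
V_i = g_{ij} V^j:
V_r = (1)(r) + (0)(θ) = r
V_θ = (0)(r) + (r^2)(θ) = r^2*θ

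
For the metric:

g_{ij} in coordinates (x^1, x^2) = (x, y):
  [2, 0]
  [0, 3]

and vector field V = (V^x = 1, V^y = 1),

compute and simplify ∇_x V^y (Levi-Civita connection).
All Christoffel symbols are zero.
∇_x V^y = ∂_x V^y + Γ^y_{x j} V^j
  = (0) + (0)(1) + (0)(1)
  = 0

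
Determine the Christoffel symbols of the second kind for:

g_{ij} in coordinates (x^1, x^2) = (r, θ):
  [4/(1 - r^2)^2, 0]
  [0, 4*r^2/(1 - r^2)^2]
Using Γ^k_{ij} = (1/2) g^{km} (∂_i g_{mj} + ∂_j g_{mi} - ∂_m g_{ij}); the metric is diagonal, so only the m = k term contributes.
Non-zero symbols (using the symmetry Γ^k_{ij} = Γ^k_{ji}):
Γ^r_{r r} = (1/2) g^{rr} (∂_r g_{rr} + ∂_r g_{rr} - ∂_r g_{rr}) = (1/2)((1 - r^2)^2/4)((16*r/(1 - r^2)^3) + (16*r/(1 - r^2)^3) - (16*r/(1 - r^2)^3)) = 2*r/(1 - r^2)
Γ^r_{θ θ} = (1/2) g^{rr} (∂_θ g_{rθ} + ∂_θ g_{rθ} - ∂_r g_{θθ}) = (1/2)((1 - r^2)^2/4)((0) + (0) - (-8*(r^3 + r)/(r^2 - 1)^3)) = (r^3 + r)/(r^2 - 1)
Γ^θ_{r θ} = (1/2) g^{θθ} (∂_r g_{θθ} + ∂_θ g_{θr} - ∂_θ g_{rθ}) = (1/2)((1 - r^2)^2/(4*r^2))((-8*(r^3 + r)/(r^2 - 1)^3) + (0) - (0)) = (-r^2 - 1)/(r^3 - r)
All other Christoffel symbols are zero.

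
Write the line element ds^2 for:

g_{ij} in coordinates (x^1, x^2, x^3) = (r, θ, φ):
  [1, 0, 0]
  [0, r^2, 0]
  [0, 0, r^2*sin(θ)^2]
ds^2 = g_{ij} dx^i dx^j; only the non-zero components contribute.
ds^2 = dr^2 + r^2 dθ^2 + r^2*sin(θ)^2 dφ^2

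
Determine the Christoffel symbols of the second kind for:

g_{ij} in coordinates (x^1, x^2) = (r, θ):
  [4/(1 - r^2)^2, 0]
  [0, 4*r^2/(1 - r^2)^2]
Using Γ^k_{ij} = (1/2) g^{km} (∂_i g_{mj} + ∂_j g_{mi} - ∂_m g_{ij}); the metric is diagonal, so only the m = k term contributes.
Non-zero symbols (using the symmetry Γ^k_{ij} = Γ^k_{ji}):
Γ^r_{r r} = (1/2) g^{rr} (∂_r g_{rr} + ∂_r g_{rr} - ∂_r g_{rr}) = (1/2)((1 - r^2)^2/4)((16*r/(1 - r^2)^3) + (16*r/(1 - r^2)^3) - (16*r/(1 - r^2)^3)) = 2*r/(1 - r^2)
Γ^r_{θ θ} = (1/2) g^{rr} (∂_θ g_{rθ} + ∂_θ g_{rθ} - ∂_r g_{θθ}) = (1/2)((1 - r^2)^2/4)((0) + (0) - (-8*(r^3 + r)/(r^2 - 1)^3)) = (r^3 + r)/(r^2 - 1)
Γ^θ_{r θ} = (1/2) g^{θθ} (∂_r g_{θθ} + ∂_θ g_{θr} - ∂_θ g_{rθ}) = (1/2)((1 - r^2)^2/(4*r^2))((-8*(r^3 + r)/(r^2 - 1)^3) + (0) - (0)) = (-r^2 - 1)/(r^3 - r)
All other Christoffel symbols are zero.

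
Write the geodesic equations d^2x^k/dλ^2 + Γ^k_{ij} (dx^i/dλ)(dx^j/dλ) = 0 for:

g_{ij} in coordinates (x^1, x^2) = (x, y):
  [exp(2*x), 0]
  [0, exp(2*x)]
Geodesic equation: d^2x^k/dλ^2 + Γ^k_{ij} (dx^i/dλ)(dx^j/dλ) = 0.
Non-zero Christoffel symbols:
Γ^x_{x x} = 1
Γ^x_{y y} = -1
Γ^y_{x y} = 1
Substituting (the symmetric pair Γ^k_{ij}, Γ^k_{ji} combines into a factor 2):
d^2x/dλ^2 + (dx/dλ)^2 - (dy/dλ)^2 = 0
d^2y/dλ^2 + 2 (dx/dλ)(dy/dλ) = 0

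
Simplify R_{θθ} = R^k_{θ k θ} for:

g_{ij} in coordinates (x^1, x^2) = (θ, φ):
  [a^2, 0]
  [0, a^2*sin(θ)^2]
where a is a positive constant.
Non-zero Christoffel symbols (Γ^k_{ij} = Γ^k_{ji}):
Γ^θ_{φ φ} = -sin(2*θ)/2
Γ^φ_{θ φ} = 1/tan(θ)
R^θ_{θ θ θ} = 0 (a repeated index in an antisymmetric pair)
R^φ_{θ φ θ} = ∂_φ Γ^φ_{θ θ} - ∂_θ Γ^φ_{θ φ} + Γ^φ_{φ m} Γ^m_{θ θ} - Γ^φ_{θ m} Γ^m_{θ φ}
  = (0) - (-1/sin(θ)^2) + (0) - (1/tan(θ)^2) = 1
R_{θθ} = R^θ_{θ θ θ} + R^φ_{θ φ θ} = (0) + (1) = 1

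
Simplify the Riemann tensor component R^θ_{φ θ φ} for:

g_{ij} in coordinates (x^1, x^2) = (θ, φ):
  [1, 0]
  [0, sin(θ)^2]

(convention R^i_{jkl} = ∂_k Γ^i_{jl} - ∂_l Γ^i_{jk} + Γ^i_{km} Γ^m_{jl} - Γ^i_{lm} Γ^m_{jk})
Non-zero Christoffel symbols (Γ^k_{ij} = Γ^k_{ji}):
Γ^θ_{φ φ} = -sin(2*θ)/2
Γ^φ_{θ φ} = 1/tan(θ)
R^θ_{φ θ φ} = ∂_θ Γ^θ_{φ φ} - ∂_φ Γ^θ_{φ θ} + Γ^θ_{θ m} Γ^m_{φ φ} - Γ^θ_{φ m} Γ^m_{φ θ}
  = (-cos(2*θ)) - (0) + (0) - (-cos(θ)^2) = sin(θ)^2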